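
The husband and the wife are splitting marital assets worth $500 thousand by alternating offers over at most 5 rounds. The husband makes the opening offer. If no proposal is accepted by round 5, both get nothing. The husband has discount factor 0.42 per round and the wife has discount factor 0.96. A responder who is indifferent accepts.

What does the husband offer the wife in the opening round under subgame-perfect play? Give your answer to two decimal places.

Round 5 (the husband proposes): the wife will accept anything ≥ 0, so the husband offers 0 and keeps 500.
Round 4 (the wife proposes): the husband can get 500 next round, worth 0.42 × 500 = 210 now; the wife offers that and keeps 290.
Round 3 (the husband proposes): the wife can get 290 next round, worth 0.96 × 290 = 278.4 now, so the husband offers 278.4, keeping 221.6.
Round 2 (the wife proposes): the husband can get 221.6 next round, worth 0.42 × 221.6 = 93.072 now, so the wife offers 93.072, keeping 406.928.
Round 1 (the husband proposes): the wife can get 406.928 next round, worth 0.96 × 406.928 = 390.65088 now, so the husband offers 390.65088, keeping 109.34912.

390.65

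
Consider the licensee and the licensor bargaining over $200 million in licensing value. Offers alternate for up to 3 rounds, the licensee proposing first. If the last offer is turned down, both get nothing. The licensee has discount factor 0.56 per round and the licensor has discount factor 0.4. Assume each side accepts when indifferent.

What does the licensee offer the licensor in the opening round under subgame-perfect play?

Round 3 (the licensee proposes): the licensor will accept anything ≥ 0, so the licensee offers 0 and keeps 200.
Round 2 (the licensor proposes): the licensee can get 200 next round, worth 0.56 × 200 = 112 now; the licensor offers that and keeps 88.
Round 1 (the licensee proposes): the licensor can get 88 next round, worth 0.4 × 88 = 35.2 now. The licensee offers 35.2 and keeps 200 − 35.2 = 164.8.

35.2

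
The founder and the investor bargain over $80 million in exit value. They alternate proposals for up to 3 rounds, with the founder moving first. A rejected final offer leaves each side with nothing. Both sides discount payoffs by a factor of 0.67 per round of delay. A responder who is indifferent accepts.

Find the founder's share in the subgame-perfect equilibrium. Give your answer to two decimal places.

Solve by backward induction from round 3.
Round 3 (the founder proposes): the investor will accept anything ≥ 0, so the founder offers 0 and keeps 80.
Round 2 (the investor proposes): the founder can get 80 next round, worth 0.67 × 80 = 53.6 now; the investor offers that and keeps 26.4.
Round 1 (the founder proposes): the investor can get 26.4 next round, worth 0.67 × 26.4 = 17.688 now; the founder offers that and keeps 62.312.

62.31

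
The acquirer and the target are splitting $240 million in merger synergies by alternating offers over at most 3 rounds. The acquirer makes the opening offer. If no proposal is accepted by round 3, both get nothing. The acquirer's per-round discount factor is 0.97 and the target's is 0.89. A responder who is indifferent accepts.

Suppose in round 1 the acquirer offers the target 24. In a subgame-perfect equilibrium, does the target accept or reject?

Round 3 (the acquirer proposes): rejection yields 0 for the target; the acquirer offers 0 and keeps 240.
Round 2 (the target proposes): the acquirer can get 240 next round, worth 0.97 × 240 = 232.8 now; the target offers that and keeps 7.2.
So by rejecting in round 1, the target gets 7.2 next round, worth 0.89 × 7.2 = 6.408 now.
Offer 24 ≥ 6.408, so the target accepts.

Accept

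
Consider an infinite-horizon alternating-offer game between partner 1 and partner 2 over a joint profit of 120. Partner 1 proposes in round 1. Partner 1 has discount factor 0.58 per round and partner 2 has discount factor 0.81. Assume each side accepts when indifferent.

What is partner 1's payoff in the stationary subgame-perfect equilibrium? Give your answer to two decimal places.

43.00

Let x be partner 1's share when partner 1 proposes and y be partner 2's share when partner 2 proposes.
Partner 2 accepts iff offered ≥ 0.81·y, so x = 120 − 0.81y. Symmetrically y = 120 − 0.58x.
Substituting: x = 120 − 0.81(120 − 0.58x), giving x(1 − 0.58·0.81) = 120(1 − 0.81).
So x = 120 × 0.19 / 0.5302 ≈ 43.0026, and partner 2 receives 120 − x ≈ 76.9974.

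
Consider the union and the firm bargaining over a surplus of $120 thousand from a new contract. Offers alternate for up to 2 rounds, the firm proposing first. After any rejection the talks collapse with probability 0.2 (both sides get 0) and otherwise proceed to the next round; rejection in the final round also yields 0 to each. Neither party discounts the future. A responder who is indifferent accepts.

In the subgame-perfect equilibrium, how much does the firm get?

24

By backward induction:
Round 2 (the union proposes): the firm will accept anything ≥ 0, so the union offers 0 and keeps 120.
Round 1 (the firm proposes): rejecting gives the union an expected 0.8 × 120 = 96. The firm offers 96 and keeps 120 − 96 = 24.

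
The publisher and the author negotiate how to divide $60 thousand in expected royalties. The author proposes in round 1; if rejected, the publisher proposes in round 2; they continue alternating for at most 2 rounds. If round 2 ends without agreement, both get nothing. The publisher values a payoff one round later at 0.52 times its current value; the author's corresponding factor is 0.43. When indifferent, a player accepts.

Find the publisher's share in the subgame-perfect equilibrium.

31.2

Round 2 (the publisher proposes): rejection yields 0 for the author; the publisher offers 0 and keeps 60.
Round 1 (the author proposes): the publisher can get 60 next round, worth 0.52 × 60 = 31.2 now, so the author offers 31.2, keeping 28.8.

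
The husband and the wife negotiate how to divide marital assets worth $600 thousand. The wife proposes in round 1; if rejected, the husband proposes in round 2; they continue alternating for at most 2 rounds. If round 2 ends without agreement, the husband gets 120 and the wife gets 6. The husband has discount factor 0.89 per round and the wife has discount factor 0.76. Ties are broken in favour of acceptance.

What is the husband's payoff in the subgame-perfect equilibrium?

Round 2 (the husband proposes): the wife gets 6 if talks fail, so the husband offers 6 and keeps 594.
Round 1 (the wife proposes): the husband can get 594 next round, worth 0.89 × 594 = 528.66 now, so the wife offers 528.66, keeping 71.34.

528.66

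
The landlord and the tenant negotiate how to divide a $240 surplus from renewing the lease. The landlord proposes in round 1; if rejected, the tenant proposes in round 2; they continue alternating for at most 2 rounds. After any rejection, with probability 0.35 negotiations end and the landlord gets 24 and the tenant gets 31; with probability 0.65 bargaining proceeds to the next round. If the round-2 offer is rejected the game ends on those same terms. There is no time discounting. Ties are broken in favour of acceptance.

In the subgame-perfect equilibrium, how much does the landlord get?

88.75

Round 2 (the tenant proposes): the landlord gets 24 if talks fail, so the tenant offers 24 and keeps 216.
Round 1 (the landlord proposes): rejecting gives the tenant an expected 0.65 × 216 + 0.35 × 31 = 151.25. The landlord offers 151.25 and keeps 240 − 151.25 = 88.75.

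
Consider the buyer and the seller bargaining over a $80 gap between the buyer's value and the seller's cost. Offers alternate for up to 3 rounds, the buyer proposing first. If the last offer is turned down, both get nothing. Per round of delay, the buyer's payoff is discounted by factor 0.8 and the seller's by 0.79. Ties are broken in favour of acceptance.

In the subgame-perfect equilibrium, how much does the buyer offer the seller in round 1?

12.64

Round 3 (the buyer proposes): the seller will accept anything ≥ 0, so the buyer offers 0 and keeps 80.
Round 2 (the seller proposes): the buyer can get 80 next round, worth 0.8 × 80 = 64 now; the seller offers that and keeps 16.
Round 1 (the buyer proposes): the seller can get 16 next round, worth 0.79 × 16 = 12.64 now. The buyer offers 12.64 and keeps 80 − 12.64 = 67.36.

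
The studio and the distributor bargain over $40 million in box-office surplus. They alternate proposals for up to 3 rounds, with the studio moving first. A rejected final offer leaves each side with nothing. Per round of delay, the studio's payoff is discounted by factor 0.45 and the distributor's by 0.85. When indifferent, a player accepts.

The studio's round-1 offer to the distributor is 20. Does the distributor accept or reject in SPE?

Round 3 (the studio proposes): rejection yields 0 for the distributor; the studio offers 0 and keeps 40.
Round 2 (the distributor proposes): the studio can get 40 next round, worth 0.45 × 40 = 18 now. The distributor offers 18 and keeps 40 − 18 = 22.
So by rejecting in round 1, the distributor gets 22 next round, worth 0.85 × 22 = 18.7 now.
Offer 20 ≥ 18.7, so the distributor accepts.

Accept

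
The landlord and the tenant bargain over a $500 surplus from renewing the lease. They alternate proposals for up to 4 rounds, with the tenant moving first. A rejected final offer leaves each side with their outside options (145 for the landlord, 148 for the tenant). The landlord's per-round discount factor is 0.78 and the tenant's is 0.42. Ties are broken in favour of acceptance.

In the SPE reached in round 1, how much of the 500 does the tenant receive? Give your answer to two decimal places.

183.85

Round 4 (the landlord proposes): the tenant gets 148 if talks fail, so the landlord offers 148 and keeps 352.
Round 3 (the tenant proposes): the landlord can get 352 next round, worth 0.78 × 352 = 274.56 now. The tenant offers 274.56 and keeps 500 − 274.56 = 225.44.
Round 2 (the landlord proposes): the tenant can get 225.44 next round, worth 0.42 × 225.44 = 94.6848 now. The landlord offers 94.6848 and keeps 500 − 94.6848 = 405.3152.
Round 1 (the tenant proposes): the landlord can get 405.3152 next round, worth 0.78 × 405.3152 = 316.145856 now; the tenant offers that and keeps 183.854144.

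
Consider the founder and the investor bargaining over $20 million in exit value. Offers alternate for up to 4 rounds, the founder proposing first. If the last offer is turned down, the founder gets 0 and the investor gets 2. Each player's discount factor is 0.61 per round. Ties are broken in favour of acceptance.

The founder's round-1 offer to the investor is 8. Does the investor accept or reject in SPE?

Reject

Work out the investor's continuation value if the offer is rejected.
Round 4 (the investor proposes): the founder will accept anything ≥ 0, so the investor offers 0 and keeps 20.
Round 3 (the founder proposes): the investor can get 20 next round, worth 0.61 × 20 = 12.2 now; the founder offers that and keeps 7.8.
Round 2 (the investor proposes): the founder can get 7.8 next round, worth 0.61 × 7.8 = 4.758 now, so the investor offers 4.758, keeping 15.242.
So by rejecting in round 1, the investor gets 15.242 next round, worth 0.61 × 15.242 = 9.29762 now.
Offer 8 < 9.29762, so the investor rejects.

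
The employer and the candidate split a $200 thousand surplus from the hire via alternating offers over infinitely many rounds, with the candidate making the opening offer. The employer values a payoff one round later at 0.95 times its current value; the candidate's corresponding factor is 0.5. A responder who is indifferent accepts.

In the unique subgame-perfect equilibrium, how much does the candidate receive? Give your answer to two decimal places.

19.05

In a stationary SPE each proposer offers the other exactly their discounted continuation value.
If the candidate keeps x when proposing and the employer keeps y when proposing, then x = 200 − 0.95y and y = 200 − 0.5x.
Solving: x = 200(1 − 0.95) / (1 − 0.5·0.95) = 10 / 0.525 ≈ 19.0476.
The employer gets 200 − 19.0476 ≈ 180.9524.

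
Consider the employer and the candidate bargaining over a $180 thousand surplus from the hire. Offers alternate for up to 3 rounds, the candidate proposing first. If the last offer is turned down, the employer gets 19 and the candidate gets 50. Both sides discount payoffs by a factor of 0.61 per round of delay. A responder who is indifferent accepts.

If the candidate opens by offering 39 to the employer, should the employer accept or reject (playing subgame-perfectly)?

Round 3 (the candidate proposes): the employer gets 19 if talks fail, so the candidate offers 19 and keeps 161.
Round 2 (the employer proposes): the candidate can get 161 next round, worth 0.61 × 161 = 98.21 now. The employer offers 98.21 and keeps 180 − 98.21 = 81.79.
So by rejecting in round 1, the employer gets 81.79 next round, worth 0.61 × 81.79 = 49.8919 now.
Offer 39 < 49.8919, so the employer rejects.

Reject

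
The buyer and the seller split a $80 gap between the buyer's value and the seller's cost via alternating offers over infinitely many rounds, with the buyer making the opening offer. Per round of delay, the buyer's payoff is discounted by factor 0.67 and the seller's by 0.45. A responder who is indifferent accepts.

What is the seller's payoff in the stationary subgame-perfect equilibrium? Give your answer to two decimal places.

17.01

In a stationary SPE each proposer offers the other exactly their discounted continuation value.
If the buyer keeps x when proposing and the seller keeps y when proposing, then x = 80 − 0.45y and y = 80 − 0.67x.
Solving: x = 80(1 − 0.45) / (1 − 0.67·0.45) = 44 / 0.6985 ≈ 62.9921.
The seller gets 80 − 62.9921 ≈ 17.0079.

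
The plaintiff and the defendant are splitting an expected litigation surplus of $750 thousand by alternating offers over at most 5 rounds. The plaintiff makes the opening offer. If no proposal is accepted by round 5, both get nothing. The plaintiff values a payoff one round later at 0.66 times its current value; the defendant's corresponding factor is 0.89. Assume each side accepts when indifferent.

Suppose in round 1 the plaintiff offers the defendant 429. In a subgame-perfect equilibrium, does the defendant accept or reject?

Work out the defendant's continuation value if the offer is rejected.
Round 5 (the plaintiff proposes): rejection yields 0 for the defendant; the plaintiff offers 0 and keeps 750.
Round 4 (the defendant proposes): the plaintiff can get 750 next round, worth 0.66 × 750 = 495 now; the defendant offers that and keeps 255.
Round 3 (the plaintiff proposes): the defendant can get 255 next round, worth 0.89 × 255 = 226.95 now. The plaintiff offers 226.95 and keeps 750 − 226.95 = 523.05.
Round 2 (the defendant proposes): the plaintiff can get 523.05 next round, worth 0.66 × 523.05 = 345.213 now, so the defendant offers 345.213, keeping 404.787.
So by rejecting in round 1, the defendant gets 404.787 next round, worth 0.89 × 404.787 = 360.26043 now.
Offer 429 ≥ 360.26043, so the defendant accepts.

Accept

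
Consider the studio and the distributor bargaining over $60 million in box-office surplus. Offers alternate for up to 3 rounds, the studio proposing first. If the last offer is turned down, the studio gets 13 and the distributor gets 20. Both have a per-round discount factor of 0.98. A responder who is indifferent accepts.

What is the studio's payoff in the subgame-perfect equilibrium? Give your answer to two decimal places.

39.62

Solve by backward induction from round 3.
Round 3 (the studio proposes): the distributor gets 20 if talks fail, so the studio offers 20 and keeps 40.
Round 2 (the distributor proposes): the studio can get 40 next round, worth 0.98 × 40 = 39.2 now, so the distributor offers 39.2, keeping 20.8.
Round 1 (the studio proposes): the distributor can get 20.8 next round, worth 0.98 × 20.8 = 20.384 now, so the studio offers 20.384, keeping 39.616.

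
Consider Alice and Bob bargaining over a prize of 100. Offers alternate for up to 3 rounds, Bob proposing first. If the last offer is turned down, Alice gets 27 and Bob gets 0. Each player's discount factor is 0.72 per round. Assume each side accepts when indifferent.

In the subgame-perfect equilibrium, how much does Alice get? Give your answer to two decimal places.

34.16

Round 3 (Bob proposes): Alice gets 27 if talks fail, so Bob offers 27 and keeps 73.
Round 2 (Alice proposes): Bob can get 73 next round, worth 0.72 × 73 = 52.56 now; Alice offers that and keeps 47.44.
Round 1 (Bob proposes): Alice can get 47.44 next round, worth 0.72 × 47.44 = 34.1568 now. Bob offers 34.1568 and keeps 100 − 34.1568 = 65.8432.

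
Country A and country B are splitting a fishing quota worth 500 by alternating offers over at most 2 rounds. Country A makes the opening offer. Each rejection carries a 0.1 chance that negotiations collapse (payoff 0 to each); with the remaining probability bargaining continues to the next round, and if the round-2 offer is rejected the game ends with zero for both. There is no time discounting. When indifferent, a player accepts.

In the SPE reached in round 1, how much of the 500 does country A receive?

Round 2 (country B proposes): rejection yields 0 for country A; country B offers 0 and keeps 500.
Round 1 (country A proposes): rejecting gives country B an expected 0.9 × 500 = 450, so country A offers 450, keeping 50.

50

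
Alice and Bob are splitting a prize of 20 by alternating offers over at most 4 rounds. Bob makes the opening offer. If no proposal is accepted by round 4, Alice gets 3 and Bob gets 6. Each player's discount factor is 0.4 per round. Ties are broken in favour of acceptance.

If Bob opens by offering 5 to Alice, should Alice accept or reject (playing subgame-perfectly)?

Reject

Round 4 (Alice proposes): Bob gets 6 if talks fail, so Alice offers 6 and keeps 14.
Round 3 (Bob proposes): Alice can get 14 next round, worth 0.4 × 14 = 5.6 now. Bob offers 5.6 and keeps 20 − 5.6 = 14.4.
Round 2 (Alice proposes): Bob can get 14.4 next round, worth 0.4 × 14.4 = 5.76 now. Alice offers 5.76 and keeps 20 − 5.76 = 14.24.
So by rejecting in round 1, Alice gets 14.24 next round, worth 0.4 × 14.24 = 5.696 now.
Offer 5 < 5.696, so Alice rejects.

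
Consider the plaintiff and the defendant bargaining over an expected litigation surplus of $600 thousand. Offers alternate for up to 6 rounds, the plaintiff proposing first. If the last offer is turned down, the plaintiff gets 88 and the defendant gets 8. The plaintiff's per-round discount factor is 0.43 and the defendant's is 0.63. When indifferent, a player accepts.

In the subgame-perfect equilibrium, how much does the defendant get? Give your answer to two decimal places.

Round 6 (the defendant proposes): the plaintiff gets 88 if talks fail, so the defendant offers 88 and keeps 512.
Round 5 (the plaintiff proposes): the defendant can get 512 next round, worth 0.63 × 512 = 322.56 now. The plaintiff offers 322.56 and keeps 600 − 322.56 = 277.44.
Round 4 (the defendant proposes): the plaintiff can get 277.44 next round, worth 0.43 × 277.44 = 119.2992 now; the defendant offers that and keeps 480.7008.
Round 3 (the plaintiff proposes): the defendant can get 480.7008 next round, worth 0.63 × 480.7008 = 302.841504 now. The plaintiff offers 302.841504 and keeps 600 − 302.841504 = 297.158496.
Round 2 (the defendant proposes): the plaintiff can get 297.158496 next round, worth 0.43 × 297.158496 = 127.77815328 now; the defendant offers that and keeps 472.22184672.
Round 1 (the plaintiff proposes): the defendant can get 472.22184672 next round, worth 0.63 × 472.22184672 = 297.4997634336 now, so the plaintiff offers 297.4997634336, keeping 302.5002365664.

297.50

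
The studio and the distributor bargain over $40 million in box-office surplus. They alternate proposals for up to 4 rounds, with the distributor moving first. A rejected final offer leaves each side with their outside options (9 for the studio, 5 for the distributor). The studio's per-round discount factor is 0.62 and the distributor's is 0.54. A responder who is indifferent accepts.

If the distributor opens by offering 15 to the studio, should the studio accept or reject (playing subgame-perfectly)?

Work out the studio's continuation value if the offer is rejected.
Round 4 (the studio proposes): the distributor gets 5 if talks fail, so the studio offers 5 and keeps 35.
Round 3 (the distributor proposes): the studio can get 35 next round, worth 0.62 × 35 = 21.7 now. The distributor offers 21.7 and keeps 40 − 21.7 = 18.3.
Round 2 (the studio proposes): the distributor can get 18.3 next round, worth 0.54 × 18.3 = 9.882 now; the studio offers that and keeps 30.118.
So by rejecting in round 1, the studio gets 30.118 next round, worth 0.62 × 30.118 = 18.67316 now.
Offer 15 < 18.67316, so the studio rejects.

Reject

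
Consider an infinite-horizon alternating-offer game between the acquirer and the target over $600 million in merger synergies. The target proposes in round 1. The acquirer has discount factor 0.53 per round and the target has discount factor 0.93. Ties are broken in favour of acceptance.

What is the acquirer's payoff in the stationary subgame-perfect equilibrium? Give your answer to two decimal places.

43.90

When the target proposes, the acquirer accepts any offer worth at least 0.53 times what the acquirer would get by proposing next round; and vice versa.
This gives x = 600 − 0.53y and y = 600 − 0.93x, where x and y are each side's share when it proposes.
Hence (1 − 0.53·0.93)x = 600(1 − 0.53), i.e. 0.5071·x = 282.
x ≈ 556.1033; the acquirer's share is 600 − x ≈ 43.8967.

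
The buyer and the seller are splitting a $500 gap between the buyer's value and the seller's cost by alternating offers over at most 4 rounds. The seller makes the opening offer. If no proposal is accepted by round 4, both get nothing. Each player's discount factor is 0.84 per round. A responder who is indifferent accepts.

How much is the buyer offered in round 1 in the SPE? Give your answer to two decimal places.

363.55

Round 4 (the buyer proposes): the seller will accept anything ≥ 0, so the buyer offers 0 and keeps 500.
Round 3 (the seller proposes): the buyer can get 500 next round, worth 0.84 × 500 = 420 now, so the seller offers 420, keeping 80.
Round 2 (the buyer proposes): the seller can get 80 next round, worth 0.84 × 80 = 67.2 now; the buyer offers that and keeps 432.8.
Round 1 (the seller proposes): the buyer can get 432.8 next round, worth 0.84 × 432.8 = 363.552 now, so the seller offers 363.552, keeping 136.448.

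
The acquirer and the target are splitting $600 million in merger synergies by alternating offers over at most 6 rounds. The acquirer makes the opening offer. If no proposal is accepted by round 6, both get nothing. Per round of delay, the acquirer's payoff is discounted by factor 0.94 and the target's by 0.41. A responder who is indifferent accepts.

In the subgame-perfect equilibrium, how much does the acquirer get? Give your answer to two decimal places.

543.01

Round 6 (the target proposes): the acquirer will accept anything ≥ 0, so the target offers 0 and keeps 600.
Round 5 (the acquirer proposes): the target can get 600 next round, worth 0.41 × 600 = 246 now; the acquirer offers that and keeps 354.
Round 4 (the target proposes): the acquirer can get 354 next round, worth 0.94 × 354 = 332.76 now, so the target offers 332.76, keeping 267.24.
Round 3 (the acquirer proposes): the target can get 267.24 next round, worth 0.41 × 267.24 = 109.5684 now; the acquirer offers that and keeps 490.4316.
Round 2 (the target proposes): the acquirer can get 490.4316 next round, worth 0.94 × 490.4316 = 461.005704 now. The target offers 461.005704 and keeps 600 − 461.005704 = 138.994296.
Round 1 (the acquirer proposes): the target can get 138.994296 next round, worth 0.41 × 138.994296 = 56.98766136 now. The acquirer offers 56.98766136 and keeps 600 − 56.98766136 = 543.01233864.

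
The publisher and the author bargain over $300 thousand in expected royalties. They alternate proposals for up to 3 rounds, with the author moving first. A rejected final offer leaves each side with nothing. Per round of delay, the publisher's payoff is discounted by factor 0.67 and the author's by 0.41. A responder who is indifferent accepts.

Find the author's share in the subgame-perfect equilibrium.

Round 3 (the author proposes): the publisher will accept anything ≥ 0, so the author offers 0 and keeps 300.
Round 2 (the publisher proposes): the author can get 300 next round, worth 0.41 × 300 = 123 now; the publisher offers that and keeps 177.
Round 1 (the author proposes): the publisher can get 177 next round, worth 0.67 × 177 = 118.59 now. The author offers 118.59 and keeps 300 − 118.59 = 181.41.

181.41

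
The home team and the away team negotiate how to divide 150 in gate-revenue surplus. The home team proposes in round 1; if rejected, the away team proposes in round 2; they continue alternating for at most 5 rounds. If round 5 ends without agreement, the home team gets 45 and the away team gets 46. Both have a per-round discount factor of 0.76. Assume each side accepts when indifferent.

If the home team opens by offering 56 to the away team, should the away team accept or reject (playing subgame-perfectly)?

Reject

Round 5 (the home team proposes): the away team gets 46 if talks fail, so the home team offers 46 and keeps 104.
Round 4 (the away team proposes): the home team can get 104 next round, worth 0.76 × 104 = 79.04 now, so the away team offers 79.04, keeping 70.96.
Round 3 (the home team proposes): the away team can get 70.96 next round, worth 0.76 × 70.96 = 53.9296 now; the home team offers that and keeps 96.0704.
Round 2 (the away team proposes): the home team can get 96.0704 next round, worth 0.76 × 96.0704 = 73.013504 now. The away team offers 73.013504 and keeps 150 − 73.013504 = 76.986496.
So by rejecting in round 1, the away team gets 76.986496 next round, worth 0.76 × 76.986496 = 58.50973696 now.
Offer 56 < 58.50973696, so the away team rejects.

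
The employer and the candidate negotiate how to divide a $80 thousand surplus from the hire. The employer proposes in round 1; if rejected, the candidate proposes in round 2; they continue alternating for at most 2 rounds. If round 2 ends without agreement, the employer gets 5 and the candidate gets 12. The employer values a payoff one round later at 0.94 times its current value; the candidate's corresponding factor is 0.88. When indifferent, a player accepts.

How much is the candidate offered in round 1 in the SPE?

Round 2 (the candidate proposes): the employer gets 5 if talks fail, so the candidate offers 5 and keeps 75.
Round 1 (the employer proposes): the candidate can get 75 next round, worth 0.88 × 75 = 66 now; the employer offers that and keeps 14.

66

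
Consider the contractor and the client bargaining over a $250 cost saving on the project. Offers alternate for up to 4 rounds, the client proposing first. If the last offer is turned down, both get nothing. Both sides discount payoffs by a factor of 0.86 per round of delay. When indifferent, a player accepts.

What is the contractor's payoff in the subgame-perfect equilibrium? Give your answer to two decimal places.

189.11

Work backward from the last round.
Round 4 (the contractor proposes): rejection yields 0 for the client; the contractor offers 0 and keeps 250.
Round 3 (the client proposes): the contractor can get 250 next round, worth 0.86 × 250 = 215 now; the client offers that and keeps 35.
Round 2 (the contractor proposes): the client can get 35 next round, worth 0.86 × 35 = 30.1 now; the contractor offers that and keeps 219.9.
Round 1 (the client proposes): the contractor can get 219.9 next round, worth 0.86 × 219.9 = 189.114 now, so the client offers 189.114, keeping 60.886.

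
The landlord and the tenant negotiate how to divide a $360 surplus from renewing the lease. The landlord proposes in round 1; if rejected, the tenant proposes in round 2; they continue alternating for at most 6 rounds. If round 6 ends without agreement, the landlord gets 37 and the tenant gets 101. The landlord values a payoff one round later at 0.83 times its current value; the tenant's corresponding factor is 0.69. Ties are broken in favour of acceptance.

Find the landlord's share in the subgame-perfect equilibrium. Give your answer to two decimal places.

220.49

Work backward from the last round.
Round 6 (the tenant proposes): the landlord gets 37 if talks fail, so the tenant offers 37 and keeps 323.
Round 5 (the landlord proposes): the tenant can get 323 next round, worth 0.69 × 323 = 222.87 now; the landlord offers that and keeps 137.13.
Round 4 (the tenant proposes): the landlord can get 137.13 next round, worth 0.83 × 137.13 = 113.8179 now, so the tenant offers 113.8179, keeping 246.1821.
Round 3 (the landlord proposes): the tenant can get 246.1821 next round, worth 0.69 × 246.1821 = 169.865649 now; the landlord offers that and keeps 190.134351.
Round 2 (the tenant proposes): the landlord can get 190.134351 next round, worth 0.83 × 190.134351 = 157.81151133 now. The tenant offers 157.81151133 and keeps 360 − 157.81151133 = 202.18848867.
Round 1 (the landlord proposes): the tenant can get 202.18848867 next round, worth 0.69 × 202.18848867 = 139.5100571823 now; the landlord offers that and keeps 220.4899428177.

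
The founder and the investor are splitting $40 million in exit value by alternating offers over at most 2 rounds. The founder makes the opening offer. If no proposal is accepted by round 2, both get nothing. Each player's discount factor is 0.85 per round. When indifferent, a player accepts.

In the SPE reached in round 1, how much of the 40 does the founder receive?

Work backward from the last round.
Round 2 (the investor proposes): rejection yields 0 for the founder; the investor offers 0 and keeps 40.
Round 1 (the founder proposes): the investor can get 40 next round, worth 0.85 × 40 = 34 now; the founder offers that and keeps 6.

6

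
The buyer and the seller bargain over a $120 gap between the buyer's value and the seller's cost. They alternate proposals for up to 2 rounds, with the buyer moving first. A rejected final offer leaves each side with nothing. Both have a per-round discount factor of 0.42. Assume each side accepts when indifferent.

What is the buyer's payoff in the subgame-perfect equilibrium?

Solve by backward induction from round 2.
Round 2 (the seller proposes): the buyer will accept anything ≥ 0, so the seller offers 0 and keeps 120.
Round 1 (the buyer proposes): the seller can get 120 next round, worth 0.42 × 120 = 50.4 now, so the buyer offers 50.4, keeping 69.6.

69.6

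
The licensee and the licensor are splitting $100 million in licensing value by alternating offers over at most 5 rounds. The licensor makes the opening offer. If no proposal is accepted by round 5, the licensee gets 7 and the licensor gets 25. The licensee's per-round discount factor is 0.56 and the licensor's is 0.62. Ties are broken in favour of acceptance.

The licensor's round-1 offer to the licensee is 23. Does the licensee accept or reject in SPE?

Round 5 (the licensor proposes): the licensee gets 7 if talks fail, so the licensor offers 7 and keeps 93.
Round 4 (the licensee proposes): the licensor can get 93 next round, worth 0.62 × 93 = 57.66 now; the licensee offers that and keeps 42.34.
Round 3 (the licensor proposes): the licensee can get 42.34 next round, worth 0.56 × 42.34 = 23.7104 now. The licensor offers 23.7104 and keeps 100 − 23.7104 = 76.2896.
Round 2 (the licensee proposes): the licensor can get 76.2896 next round, worth 0.62 × 76.2896 = 47.299552 now, so the licensee offers 47.299552, keeping 52.700448.
So by rejecting in round 1, the licensee gets 52.700448 next round, worth 0.56 × 52.700448 = 29.51225088 now.
Offer 23 < 29.51225088, so the licensee rejects.

Reject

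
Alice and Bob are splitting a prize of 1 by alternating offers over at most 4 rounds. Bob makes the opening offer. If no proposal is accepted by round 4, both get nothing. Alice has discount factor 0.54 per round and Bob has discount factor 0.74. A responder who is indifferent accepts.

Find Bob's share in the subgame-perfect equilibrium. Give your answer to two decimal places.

Solve by backward induction from round 4.
Round 4 (Alice proposes): Bob will accept anything ≥ 0, so Alice offers 0 and keeps 1.
Round 3 (Bob proposes): Alice can get 1 next round, worth 0.54 × 1 = 0.54 now, so Bob offers 0.54, keeping 0.46.
Round 2 (Alice proposes): Bob can get 0.46 next round, worth 0.74 × 0.46 = 0.3404 now. Alice offers 0.3404 and keeps 1 − 0.3404 = 0.6596.
Round 1 (Bob proposes): Alice can get 0.6596 next round, worth 0.54 × 0.6596 = 0.356184 now. Bob offers 0.356184 and keeps 1 − 0.356184 = 0.643816.

0.64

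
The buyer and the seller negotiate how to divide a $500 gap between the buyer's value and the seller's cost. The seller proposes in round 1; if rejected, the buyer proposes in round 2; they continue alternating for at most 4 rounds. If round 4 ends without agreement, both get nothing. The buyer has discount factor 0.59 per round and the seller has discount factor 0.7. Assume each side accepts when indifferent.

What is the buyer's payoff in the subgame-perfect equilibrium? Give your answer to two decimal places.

210.34

Round 4 (the buyer proposes): rejection yields 0 for the seller; the buyer offers 0 and keeps 500.
Round 3 (the seller proposes): the buyer can get 500 next round, worth 0.59 × 500 = 295 now; the seller offers that and keeps 205.
Round 2 (the buyer proposes): the seller can get 205 next round, worth 0.7 × 205 = 143.5 now, so the buyer offers 143.5, keeping 356.5.
Round 1 (the seller proposes): the buyer can get 356.5 next round, worth 0.59 × 356.5 = 210.335 now, so the seller offers 210.335, keeping 289.665.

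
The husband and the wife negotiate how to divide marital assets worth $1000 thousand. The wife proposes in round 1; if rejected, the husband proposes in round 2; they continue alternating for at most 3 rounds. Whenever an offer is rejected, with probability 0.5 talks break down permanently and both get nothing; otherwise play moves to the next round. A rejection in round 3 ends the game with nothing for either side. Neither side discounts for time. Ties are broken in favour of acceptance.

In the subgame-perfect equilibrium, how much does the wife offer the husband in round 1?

Round 3 (the wife proposes): rejection yields 0 for the husband; the wife offers 0 and keeps 1000.
Round 2 (the husband proposes): rejecting gives the wife an expected 0.5 × 1000 = 500. The husband offers 500 and keeps 1000 − 500 = 500.
Round 1 (the wife proposes): rejecting gives the husband an expected 0.5 × 500 = 250. The wife offers 250 and keeps 1000 − 250 = 750.

250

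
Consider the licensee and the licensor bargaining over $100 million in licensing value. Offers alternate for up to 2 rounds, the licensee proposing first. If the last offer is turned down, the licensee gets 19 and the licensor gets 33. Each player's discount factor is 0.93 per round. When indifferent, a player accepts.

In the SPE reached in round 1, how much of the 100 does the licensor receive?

Round 2 (the licensor proposes): the licensee gets 19 if talks fail, so the licensor offers 19 and keeps 81.
Round 1 (the licensee proposes): the licensor can get 81 next round, worth 0.93 × 81 = 75.33 now, so the licensee offers 75.33, keeping 24.67.

75.33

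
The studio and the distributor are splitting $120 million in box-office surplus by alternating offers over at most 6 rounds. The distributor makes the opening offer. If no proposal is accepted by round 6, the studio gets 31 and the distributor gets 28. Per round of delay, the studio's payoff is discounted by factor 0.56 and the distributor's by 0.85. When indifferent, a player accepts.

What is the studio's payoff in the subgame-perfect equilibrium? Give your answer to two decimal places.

26.55

Round 6 (the studio proposes): the distributor gets 28 if talks fail, so the studio offers 28 and keeps 92.
Round 5 (the distributor proposes): the studio can get 92 next round, worth 0.56 × 92 = 51.52 now, so the distributor offers 51.52, keeping 68.48.
Round 4 (the studio proposes): the distributor can get 68.48 next round, worth 0.85 × 68.48 = 58.208 now. The studio offers 58.208 and keeps 120 − 58.208 = 61.792.
Round 3 (the distributor proposes): the studio can get 61.792 next round, worth 0.56 × 61.792 = 34.60352 now. The distributor offers 34.60352 and keeps 120 − 34.60352 = 85.39648.
Round 2 (the studio proposes): the distributor can get 85.39648 next round, worth 0.85 × 85.39648 = 72.587008 now. The studio offers 72.587008 and keeps 120 − 72.587008 = 47.412992.
Round 1 (the distributor proposes): the studio can get 47.412992 next round, worth 0.56 × 47.412992 = 26.55127552 now. The distributor offers 26.55127552 and keeps 120 − 26.55127552 = 93.44872448.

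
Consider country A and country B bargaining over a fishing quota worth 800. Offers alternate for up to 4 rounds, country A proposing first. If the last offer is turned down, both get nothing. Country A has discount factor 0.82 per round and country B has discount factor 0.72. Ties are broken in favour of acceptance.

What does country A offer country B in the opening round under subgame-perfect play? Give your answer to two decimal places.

443.75

By backward induction:
Round 4 (country B proposes): rejection yields 0 for country A; country B offers 0 and keeps 800.
Round 3 (country A proposes): country B can get 800 next round, worth 0.72 × 800 = 576 now, so country A offers 576, keeping 224.
Round 2 (country B proposes): country A can get 224 next round, worth 0.82 × 224 = 183.68 now; country B offers that and keeps 616.32.
Round 1 (country A proposes): country B can get 616.32 next round, worth 0.72 × 616.32 = 443.7504 now. Country A offers 443.7504 and keeps 800 − 443.7504 = 356.2496.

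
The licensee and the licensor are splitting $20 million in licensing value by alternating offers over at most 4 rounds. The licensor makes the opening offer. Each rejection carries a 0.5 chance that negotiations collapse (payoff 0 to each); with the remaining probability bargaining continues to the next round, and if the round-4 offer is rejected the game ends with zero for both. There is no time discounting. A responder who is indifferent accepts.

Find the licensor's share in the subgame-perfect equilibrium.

12.5

Round 4 (the licensee proposes): the licensor will accept anything ≥ 0, so the licensee offers 0 and keeps 20.
Round 3 (the licensor proposes): rejecting gives the licensee an expected 0.5 × 20 = 10. The licensor offers 10 and keeps 20 − 10 = 10.
Round 2 (the licensee proposes): rejecting gives the licensor an expected 0.5 × 10 = 5, so the licensee offers 5, keeping 15.
Round 1 (the licensor proposes): rejecting gives the licensee an expected 0.5 × 15 = 7.5. The licensor offers 7.5 and keeps 20 − 7.5 = 12.5.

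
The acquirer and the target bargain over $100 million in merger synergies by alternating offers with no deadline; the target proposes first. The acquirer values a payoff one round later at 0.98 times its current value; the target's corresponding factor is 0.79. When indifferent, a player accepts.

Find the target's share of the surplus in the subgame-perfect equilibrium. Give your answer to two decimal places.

When the target proposes, the acquirer accepts any offer worth at least 0.98 times what the acquirer would get by proposing next round; and vice versa.
This gives x = 100 − 0.98y and y = 100 − 0.79x, where x and y are each side's share when it proposes.
Hence (1 − 0.98·0.79)x = 100(1 − 0.98), i.e. 0.2258·x = 2.
x ≈ 8.8574; the acquirer's share is 100 − x ≈ 91.1426.

8.86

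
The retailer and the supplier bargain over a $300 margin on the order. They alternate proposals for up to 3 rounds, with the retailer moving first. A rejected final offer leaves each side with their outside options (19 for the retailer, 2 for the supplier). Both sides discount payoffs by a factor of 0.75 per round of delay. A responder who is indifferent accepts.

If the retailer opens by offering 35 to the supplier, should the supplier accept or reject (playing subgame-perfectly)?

Reject

Work out the supplier's continuation value if the offer is rejected.
Round 3 (the retailer proposes): the supplier gets 2 if talks fail, so the retailer offers 2 and keeps 298.
Round 2 (the supplier proposes): the retailer can get 298 next round, worth 0.75 × 298 = 223.5 now; the supplier offers that and keeps 76.5.
So by rejecting in round 1, the supplier gets 76.5 next round, worth 0.75 × 76.5 = 57.375 now.
Offer 35 < 57.375, so the supplier rejects.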